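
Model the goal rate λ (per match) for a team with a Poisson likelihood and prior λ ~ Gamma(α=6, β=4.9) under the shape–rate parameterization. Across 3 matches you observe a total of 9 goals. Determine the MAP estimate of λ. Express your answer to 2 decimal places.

Σxᵢ = 9, n = 3.
Posterior ∝ λ^5e^(−4.9λ) · λ^9e^(−3λ) = λ^14e^(−7.9λ), i.e. Gamma(shape=15, rate=7.9).
The mode of a Gamma(a, b) with a ≥ 1 (shape–rate) is (a−1)/b = 14/7.9 ≈ 1.77.

λ̂_MAP = 1.77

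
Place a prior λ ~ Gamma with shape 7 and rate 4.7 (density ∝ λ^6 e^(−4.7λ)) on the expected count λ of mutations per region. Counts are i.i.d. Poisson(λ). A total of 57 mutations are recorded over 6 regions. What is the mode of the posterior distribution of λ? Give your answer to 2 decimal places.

λ̂_MAP = 5.89

Σxᵢ = 57, n = 6.
Posterior ∝ λ^6e^(−4.7λ) · λ^57e^(−6λ) = λ^63e^(−10.7λ), i.e. Gamma(shape=64, rate=10.7).
The mode of a Gamma(a, b) with a ≥ 1 (shape–rate) is (a−1)/b = 63/10.7 ≈ 5.89.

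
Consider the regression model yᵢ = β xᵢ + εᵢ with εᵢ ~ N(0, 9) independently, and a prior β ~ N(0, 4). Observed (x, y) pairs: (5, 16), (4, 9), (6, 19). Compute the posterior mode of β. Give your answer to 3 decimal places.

β̂_MAP = 2.902

log p(β | y) = −Σ(yᵢ − βxᵢ)²/(2·9) − β²/(2·4) + const.
Setting the derivative to zero: Σxᵢ(yᵢ − βxᵢ)/9 − β/4 = 0, so β = Σxᵢyᵢ / (Σxᵢ² + σ²/τ²).
Σxᵢyᵢ = 5·16 + 4·9 + 6·19 = 230; Σxᵢ² = 77; σ²/τ² = 2.25.
β̂_MAP = 230 / (77 + 2.25) = 230/79.25 ≈ 2.902.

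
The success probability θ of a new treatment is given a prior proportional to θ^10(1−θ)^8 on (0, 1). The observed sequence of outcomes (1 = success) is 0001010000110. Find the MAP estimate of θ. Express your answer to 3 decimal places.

The prior density ∝ θ^10(1−θ)^8 is the kernel of Beta(11, 9).
Data: 4 successes in 13 trials (from the sequence). The binomial likelihood contributes θ^4(1−θ)^9, so the posterior is Beta(11+4, 9+9) = Beta(15, 18).
For Beta(a, b) with a, b > 1 the mode is (a−1)/(a+b−2) = 14/31 ≈ 0.452.

θ̂_MAP = 0.452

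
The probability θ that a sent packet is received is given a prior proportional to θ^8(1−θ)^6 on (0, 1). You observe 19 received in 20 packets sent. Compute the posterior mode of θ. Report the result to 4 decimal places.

θ̂_MAP = 0.7941

The prior density ∝ θ^8(1−θ)^6 is the kernel of Beta(9, 7).
Data: 19 successes in 20 trials. The binomial likelihood contributes θ^19(1−θ)^1, so the posterior is Beta(9+19, 7+1) = Beta(28, 8).
For Beta(a, b) with a, b > 1 the mode is (a−1)/(a+b−2) = 27/34 ≈ 0.7941.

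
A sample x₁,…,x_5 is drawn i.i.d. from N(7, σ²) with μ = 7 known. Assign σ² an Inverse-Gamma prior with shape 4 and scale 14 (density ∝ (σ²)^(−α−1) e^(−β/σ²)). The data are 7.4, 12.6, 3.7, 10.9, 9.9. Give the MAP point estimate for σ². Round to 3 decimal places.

Sum of squared deviations about the known mean: SS = (7.4−7)² + (12.6−7)² + (3.7−7)² + (10.9−7)² + (9.9−7)² = 66.03.
The Normal likelihood contributes (σ²)^(−n/2) exp(−SS/(2σ²)), so the posterior is Inverse-Gamma(α + n/2, β + SS/2) = Inverse-Gamma(6.5, 47.015).
The mode of Inverse-Gamma(a, b) is b/(a+1) = 47.015/7.5 ≈ 6.269.

σ̂²_MAP = 6.269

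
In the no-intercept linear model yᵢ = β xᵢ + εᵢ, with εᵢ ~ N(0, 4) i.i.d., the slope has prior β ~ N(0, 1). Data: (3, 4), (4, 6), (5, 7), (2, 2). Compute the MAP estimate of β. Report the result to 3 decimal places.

β̂_MAP = 1.293

log p(β | y) = −Σ(yᵢ − βxᵢ)²/(2·4) − β²/(2·1) + const.
Setting the derivative to zero: Σxᵢ(yᵢ − βxᵢ)/4 − β/1 = 0, so β = Σxᵢyᵢ / (Σxᵢ² + σ²/τ²).
Σxᵢyᵢ = 3·4 + 4·6 + 5·7 + 2·2 = 75; Σxᵢ² = 54; σ²/τ² = 4.
β̂_MAP = 75 / (54 + 4) = 75/58 ≈ 1.293.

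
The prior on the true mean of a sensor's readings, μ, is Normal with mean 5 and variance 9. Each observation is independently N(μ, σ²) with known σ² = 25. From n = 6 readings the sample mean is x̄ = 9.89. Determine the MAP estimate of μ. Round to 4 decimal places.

n = 6, x̄ = 9.89.
For a Normal prior and Normal likelihood with known variance, the posterior is Normal; its mode equals its mean, the precision-weighted average.
Prior precision 1/σ₀² = 1/9; data precision n/σ² = 6/25 = 0.24.
μ̂ = ((1/9)·5 + 0.24·9.89) / (1/9 + 0.24) = (32953/11250)/(79/225) = 32953/3950 ≈ 8.3425.

μ̂_MAP = 8.3425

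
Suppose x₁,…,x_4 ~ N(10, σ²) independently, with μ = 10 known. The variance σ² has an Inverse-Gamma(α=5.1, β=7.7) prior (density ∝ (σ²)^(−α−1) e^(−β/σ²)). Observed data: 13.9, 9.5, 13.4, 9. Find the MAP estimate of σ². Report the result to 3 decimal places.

Sum of squared deviations about the known mean: SS = (13.9−10)² + (9.5−10)² + (13.4−10)² + (9−10)² = 28.02.
The Normal likelihood contributes (σ²)^(−n/2) exp(−SS/(2σ²)), so the posterior is Inverse-Gamma(α + n/2, β + SS/2) = Inverse-Gamma(7.1, 21.71).
The mode of Inverse-Gamma(a, b) is b/(a+1) = 21.71/8.1 ≈ 2.680.

σ̂²_MAP = 2.680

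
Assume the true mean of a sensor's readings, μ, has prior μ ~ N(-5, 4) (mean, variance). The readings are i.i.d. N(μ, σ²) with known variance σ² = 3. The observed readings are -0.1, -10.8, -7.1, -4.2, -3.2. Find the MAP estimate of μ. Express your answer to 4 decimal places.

n = 5; x̄ = ((-0.1) + (-10.8) + (-7.1) + (-4.2) + (-3.2))/5 = -25.4/5 = -5.08.
For a Normal prior and Normal likelihood with known variance, the posterior is Normal; its mode equals its mean, the precision-weighted average.
Prior precision 1/σ₀² = 1/4 = 0.25; data precision n/σ² = 5/3.
μ̂ = (0.25·(-5) + (5/3)·(-5.08)) / (0.25 + 5/3) = (-583/60)/(23/12) = -583/115 ≈ -5.0696.

μ̂_MAP = -5.0696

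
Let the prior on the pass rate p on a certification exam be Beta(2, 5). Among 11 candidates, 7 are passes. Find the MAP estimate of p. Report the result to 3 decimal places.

Prior: Beta(2, 5).
Data: 7 successes in 11 trials. The binomial likelihood contributes p^7(1−p)^4, so the posterior is Beta(2+7, 5+4) = Beta(9, 9).
For Beta(a, b) with a, b > 1 the mode is (a−1)/(a+b−2) = 8/16 ≈ 0.500.

p̂_MAP = 0.500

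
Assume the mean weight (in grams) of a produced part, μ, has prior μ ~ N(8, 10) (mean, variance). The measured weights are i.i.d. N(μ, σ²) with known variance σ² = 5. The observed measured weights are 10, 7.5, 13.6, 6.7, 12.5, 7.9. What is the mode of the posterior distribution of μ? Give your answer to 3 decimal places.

μ̂_MAP = 9.569

n = 6; x̄ = (10 + 7.5 + 13.6 + 6.7 + 12.5 + 7.9)/6 = 58.2/6 = 9.7.
For a Normal prior and Normal likelihood with known variance, the posterior is Normal; its mode equals its mean, the precision-weighted average.
Prior precision 1/σ₀² = 1/10 = 0.1; data precision n/σ² = 6/5 = 1.2.
μ̂ = (0.1·8 + 1.2·9.7) / (0.1 + 1.2) = 12.44/1.3 = 622/65 ≈ 9.569.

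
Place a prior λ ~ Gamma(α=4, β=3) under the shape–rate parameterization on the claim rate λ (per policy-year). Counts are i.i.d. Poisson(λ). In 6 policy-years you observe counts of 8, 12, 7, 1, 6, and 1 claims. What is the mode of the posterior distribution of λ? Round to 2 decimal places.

λ̂_MAP = 4.22

Σxᵢ = 8+12+7+1+6+1 = 35, with n = 6.
Posterior ∝ λ^3e^(−3λ) · λ^35e^(−6λ) = λ^38e^(−9λ), i.e. Gamma(shape=39, rate=9).
The mode of a Gamma(a, b) with a ≥ 1 (shape–rate) is (a−1)/b = 38/9 ≈ 4.22.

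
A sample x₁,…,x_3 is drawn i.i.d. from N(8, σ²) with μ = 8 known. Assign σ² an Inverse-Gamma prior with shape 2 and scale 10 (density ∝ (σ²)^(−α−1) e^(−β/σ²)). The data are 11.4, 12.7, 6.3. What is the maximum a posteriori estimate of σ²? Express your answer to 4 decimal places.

Sum of squared deviations about the known mean: SS = (11.4−8)² + (12.7−8)² + (6.3−8)² = 36.54.
The Normal likelihood contributes (σ²)^(−n/2) exp(−SS/(2σ²)), so the posterior is Inverse-Gamma(α + n/2, β + SS/2) = Inverse-Gamma(3.5, 28.27).
The mode of Inverse-Gamma(a, b) is b/(a+1) = 28.27/4.5 ≈ 6.2822.

σ̂²_MAP = 6.2822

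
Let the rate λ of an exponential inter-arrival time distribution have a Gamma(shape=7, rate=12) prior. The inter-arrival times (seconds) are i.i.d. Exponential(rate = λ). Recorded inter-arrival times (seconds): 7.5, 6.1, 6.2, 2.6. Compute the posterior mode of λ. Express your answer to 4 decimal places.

λ̂_MAP = 0.2907

The Exponential(rate=λ) likelihood is ∝ λ^n e^(−λΣtᵢ). Here n = 4 and Σtᵢ = 7.5 + 6.1 + 6.2 + 2.6 = 22.4.
Posterior ∝ λ^6e^(−12λ) · λ^4e^(−22.4λ) = λ^10e^(−34.4λ), i.e. Gamma(11, 34.4).
Mode = (a−1)/b = 10/34.4 ≈ 0.2907.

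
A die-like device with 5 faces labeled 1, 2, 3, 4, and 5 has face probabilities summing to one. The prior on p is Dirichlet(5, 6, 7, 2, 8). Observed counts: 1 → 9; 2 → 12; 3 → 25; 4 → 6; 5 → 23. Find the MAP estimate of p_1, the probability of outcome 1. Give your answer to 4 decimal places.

The posterior is Dirichlet(αᵢ + nᵢ) = Dirichlet(14, 18, 32, 8, 31).
For a Dirichlet(a₁,…,a_K) with all aᵢ > 1, the mode has j-th component (aⱼ − 1)/(Σaᵢ − K).
Here Σaᵢ = 103 and K = 5, so p_1 = (14 − 1)/(103 − 5) = 13/98 ≈ 0.1327.

MAP estimate: 0.1327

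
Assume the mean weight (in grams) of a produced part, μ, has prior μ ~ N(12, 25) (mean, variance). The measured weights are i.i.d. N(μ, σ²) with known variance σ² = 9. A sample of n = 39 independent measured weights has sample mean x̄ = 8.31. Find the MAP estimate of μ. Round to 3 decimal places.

n = 39, x̄ = 8.31.
For a Normal prior and Normal likelihood with known variance, the posterior is Normal; its mode equals its mean, the precision-weighted average.
Prior precision 1/σ₀² = 1/25 = 0.04; data precision n/σ² = 39/9 = 13/3.
μ̂ = (0.04·12 + (13/3)·8.31) / (0.04 + 13/3) = 36.49/(328/75) = 8.34375 ≈ 8.344.

μ̂_MAP = 8.344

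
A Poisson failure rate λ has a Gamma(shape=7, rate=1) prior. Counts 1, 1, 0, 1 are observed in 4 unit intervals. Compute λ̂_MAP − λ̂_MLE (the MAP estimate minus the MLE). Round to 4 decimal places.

MAP − MLE = 1.0500

Σxᵢ = 3. Posterior is Gamma(10, 5); MAP = (10−1)/5 = 9/5 ≈ 1.80000.
MLE = x̄ = 3/4 ≈ 0.75000.
Difference = 9/5 − 3/4 = 21/20 ≈ 1.0500.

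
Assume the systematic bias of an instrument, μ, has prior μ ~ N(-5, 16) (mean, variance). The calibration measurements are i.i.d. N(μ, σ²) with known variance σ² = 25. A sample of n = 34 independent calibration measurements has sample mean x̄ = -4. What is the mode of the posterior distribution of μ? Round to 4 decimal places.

n = 34, x̄ = -4.
For a Normal prior and Normal likelihood with known variance, the posterior is Normal; its mode equals its mean, the precision-weighted average.
Prior precision 1/σ₀² = 1/16 = 0.0625; data precision n/σ² = 34/25 = 1.36.
μ̂ = (0.0625·(-5) + 1.36·(-4)) / (0.0625 + 1.36) = (-5.7525)/1.4225 = -2301/569 ≈ -4.0439.

μ̂_MAP = -4.0439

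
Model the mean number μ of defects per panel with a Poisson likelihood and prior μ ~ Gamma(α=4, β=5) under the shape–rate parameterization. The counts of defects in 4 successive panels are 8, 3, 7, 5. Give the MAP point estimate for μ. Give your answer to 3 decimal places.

μ̂_MAP = 2.889

Σxᵢ = 8+3+7+5 = 23, with n = 4.
Posterior ∝ μ^3e^(−5μ) · μ^23e^(−4μ) = μ^26e^(−9μ), i.e. Gamma(shape=27, rate=9).
The mode of a Gamma(a, b) with a ≥ 1 (shape–rate) is (a−1)/b = 26/9 ≈ 2.889.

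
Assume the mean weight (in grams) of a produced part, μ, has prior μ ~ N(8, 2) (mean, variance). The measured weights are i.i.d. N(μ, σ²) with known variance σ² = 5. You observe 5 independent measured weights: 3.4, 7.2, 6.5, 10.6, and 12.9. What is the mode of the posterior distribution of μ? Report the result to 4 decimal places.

n = 5; x̄ = (3.4 + 7.2 + 6.5 + 10.6 + 12.9)/5 = 40.6/5 = 8.12.
For a Normal prior and Normal likelihood with known variance, the posterior is Normal; its mode equals its mean, the precision-weighted average.
Prior precision 1/σ₀² = 1/2 = 0.5; data precision n/σ² = 5/5 = 1.
μ̂ = (0.5·8 + 1·8.12) / (0.5 + 1) = 12.12/1.5 = 8.0800.

μ̂_MAP = 8.0800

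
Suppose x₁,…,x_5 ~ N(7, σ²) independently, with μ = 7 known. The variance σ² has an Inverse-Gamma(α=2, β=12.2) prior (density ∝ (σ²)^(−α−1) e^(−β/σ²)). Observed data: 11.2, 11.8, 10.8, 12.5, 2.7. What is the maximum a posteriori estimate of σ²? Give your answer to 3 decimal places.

Sum of squared deviations about the known mean: SS = (11.2−7)² + (11.8−7)² + (10.8−7)² + (12.5−7)² + (2.7−7)² = 103.86.
The Normal likelihood contributes (σ²)^(−n/2) exp(−SS/(2σ²)), so the posterior is Inverse-Gamma(α + n/2, β + SS/2) = Inverse-Gamma(4.5, 64.13).
The mode of Inverse-Gamma(a, b) is b/(a+1) = 64.13/5.5 ≈ 11.660.

σ̂²_MAP = 11.660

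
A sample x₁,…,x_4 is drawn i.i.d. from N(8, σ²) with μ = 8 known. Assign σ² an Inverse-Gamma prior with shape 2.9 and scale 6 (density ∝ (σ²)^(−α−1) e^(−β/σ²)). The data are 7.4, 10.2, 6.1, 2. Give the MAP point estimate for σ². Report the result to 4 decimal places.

σ̂²_MAP = 4.8144

Sum of squared deviations about the known mean: SS = (7.4−8)² + (10.2−8)² + (6.1−8)² + (2−8)² = 44.81.
The Normal likelihood contributes (σ²)^(−n/2) exp(−SS/(2σ²)), so the posterior is Inverse-Gamma(α + n/2, β + SS/2) = Inverse-Gamma(4.9, 28.405).
The mode of Inverse-Gamma(a, b) is b/(a+1) = 28.405/5.9 ≈ 4.8144.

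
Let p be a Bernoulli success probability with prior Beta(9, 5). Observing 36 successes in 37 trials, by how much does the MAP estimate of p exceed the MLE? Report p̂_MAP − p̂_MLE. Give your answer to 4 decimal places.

MAP − MLE = -0.0750

Posterior is Beta(45, 6); MAP = (45−1)/(51−2) = 44/49 ≈ 0.89796.
MLE ignores the prior: p̂_MLE = k/n = 36/37 ≈ 0.97297.
Difference = 44/49 − 36/37 = -136/1813 ≈ -0.0750.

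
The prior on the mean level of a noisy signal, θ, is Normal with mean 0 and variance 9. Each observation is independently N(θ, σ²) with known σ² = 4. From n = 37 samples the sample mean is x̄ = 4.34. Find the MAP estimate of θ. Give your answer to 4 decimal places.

θ̂_MAP = 4.2885

n = 37, x̄ = 4.34.
For a Normal prior and Normal likelihood with known variance, the posterior is Normal; its mode equals its mean, the precision-weighted average.
Prior precision 1/σ₀² = 1/9; data precision n/σ² = 37/4 = 9.25.
θ̂ = ((1/9)·0 + 9.25·4.34) / (1/9 + 9.25) = 40.145/(337/36) = 72261/16850 ≈ 4.2885.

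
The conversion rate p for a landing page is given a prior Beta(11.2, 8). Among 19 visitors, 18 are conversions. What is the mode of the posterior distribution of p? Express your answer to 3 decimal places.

Prior: Beta(11.2, 8).
Data: 18 successes in 19 trials. The binomial likelihood contributes p^18(1−p)^1, so the posterior is Beta(11.2+18, 8+1) = Beta(29.2, 9).
For Beta(a, b) with a, b > 1 the mode is (a−1)/(a+b−2) = 28.2/36.2 ≈ 0.779.

p̂_MAP = 0.779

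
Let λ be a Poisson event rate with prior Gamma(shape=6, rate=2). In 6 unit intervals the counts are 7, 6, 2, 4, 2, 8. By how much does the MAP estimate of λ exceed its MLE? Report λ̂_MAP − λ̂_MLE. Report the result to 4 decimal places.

Σxᵢ = 29. Posterior is Gamma(35, 8); MAP = (35−1)/8 = 34/8 ≈ 4.25000.
MLE = x̄ = 29/6 ≈ 4.83333.
Difference = 34/8 − 29/6 = -7/12 ≈ -0.5833.

MAP − MLE = -0.5833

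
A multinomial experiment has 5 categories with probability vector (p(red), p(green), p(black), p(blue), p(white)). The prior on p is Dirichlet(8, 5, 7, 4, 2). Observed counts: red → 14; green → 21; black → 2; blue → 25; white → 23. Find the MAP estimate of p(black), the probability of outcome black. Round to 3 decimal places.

The posterior is Dirichlet(αᵢ + nᵢ) = Dirichlet(22, 26, 9, 29, 25).
For a Dirichlet(a₁,…,a_K) with all aᵢ > 1, the mode has j-th component (aⱼ − 1)/(Σaᵢ − K).
Here Σaᵢ = 111 and K = 5, so p(black) = (9 − 1)/(111 − 5) = 8/106 ≈ 0.075.

MAP estimate of p(black) = 0.075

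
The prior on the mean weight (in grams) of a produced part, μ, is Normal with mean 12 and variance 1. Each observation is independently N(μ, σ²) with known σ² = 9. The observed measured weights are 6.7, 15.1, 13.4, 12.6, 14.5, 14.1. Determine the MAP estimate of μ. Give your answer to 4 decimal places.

μ̂_MAP = 12.2933

n = 6; x̄ = (6.7 + 15.1 + 13.4 + 12.6 + 14.5 + 14.1)/6 = 76.4/6 = 191/15 ≈ 12.7333.
For a Normal prior and Normal likelihood with known variance, the posterior is Normal; its mode equals its mean, the precision-weighted average.
Prior precision 1/σ₀² = 1/1 = 1; data precision n/σ² = 6/9 = 2/3.
μ̂ = (1·12 + (2/3)·(191/15)) / (1 + 2/3) = (922/45)/(5/3) = 922/75 ≈ 12.2933.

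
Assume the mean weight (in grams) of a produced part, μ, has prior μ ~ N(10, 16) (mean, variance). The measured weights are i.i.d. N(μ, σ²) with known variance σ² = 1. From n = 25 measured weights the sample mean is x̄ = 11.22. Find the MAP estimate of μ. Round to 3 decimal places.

μ̂_MAP = 11.217

n = 25, x̄ = 11.22.
For a Normal prior and Normal likelihood with known variance, the posterior is Normal; its mode equals its mean, the precision-weighted average.
Prior precision 1/σ₀² = 1/16 = 0.0625; data precision n/σ² = 25/1 = 25.
μ̂ = (0.0625·10 + 25·11.22) / (0.0625 + 25) = 281.125/25.0625 = 4498/401 ≈ 11.217.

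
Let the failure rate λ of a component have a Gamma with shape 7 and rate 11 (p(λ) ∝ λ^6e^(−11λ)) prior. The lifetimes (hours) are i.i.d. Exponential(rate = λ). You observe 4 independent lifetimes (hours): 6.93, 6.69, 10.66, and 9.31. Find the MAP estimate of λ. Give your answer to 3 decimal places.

λ̂_MAP = 0.224

The Exponential(rate=λ) likelihood is ∝ λ^n e^(−λΣtᵢ). Here n = 4 and Σtᵢ = 6.93 + 6.69 + 10.66 + 9.31 = 33.59.
Posterior ∝ λ^6e^(−11λ) · λ^4e^(−33.59λ) = λ^10e^(−44.59λ), i.e. Gamma(11, 44.59).
Mode = (a−1)/b = 10/44.59 ≈ 0.224.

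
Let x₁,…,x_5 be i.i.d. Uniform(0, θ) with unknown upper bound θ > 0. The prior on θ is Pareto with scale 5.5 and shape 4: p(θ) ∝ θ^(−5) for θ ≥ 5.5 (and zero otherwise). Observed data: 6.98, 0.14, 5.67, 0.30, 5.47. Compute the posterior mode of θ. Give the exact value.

The Uniform(0, θ) likelihood is θ^(−n) for θ ≥ max(xᵢ), zero otherwise. Here max(xᵢ) = 6.98.
Posterior ∝ θ^(−5) · θ^(−5) = θ^(−10) on θ ≥ max(5.5, 6.98) = 6.98.
This density is strictly decreasing in θ, so the posterior mode lies at the lower boundary of the support.

θ̂_MAP = 6.98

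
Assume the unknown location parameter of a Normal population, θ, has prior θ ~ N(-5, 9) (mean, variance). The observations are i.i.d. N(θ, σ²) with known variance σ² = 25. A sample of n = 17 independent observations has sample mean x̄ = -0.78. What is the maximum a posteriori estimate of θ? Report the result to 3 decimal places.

θ̂_MAP = -1.373

n = 17, x̄ = -0.78.
For a Normal prior and Normal likelihood with known variance, the posterior is Normal; its mode equals its mean, the precision-weighted average.
Prior precision 1/σ₀² = 1/9; data precision n/σ² = 17/25 = 0.68.
θ̂ = ((1/9)·(-5) + 0.68·(-0.78)) / (1/9 + 0.68) = (-12217/11250)/(178/225) = -12217/8900 ≈ -1.373.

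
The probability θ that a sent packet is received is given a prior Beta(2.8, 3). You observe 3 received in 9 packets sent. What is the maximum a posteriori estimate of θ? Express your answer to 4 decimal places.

Prior: Beta(2.8, 3).
Data: 3 successes in 9 trials. The binomial likelihood contributes θ^3(1−θ)^6, so the posterior is Beta(2.8+3, 3+6) = Beta(5.8, 9).
For Beta(a, b) with a, b > 1 the mode is (a−1)/(a+b−2) = 4.8/12.8 ≈ 0.3750.

θ̂_MAP = 0.3750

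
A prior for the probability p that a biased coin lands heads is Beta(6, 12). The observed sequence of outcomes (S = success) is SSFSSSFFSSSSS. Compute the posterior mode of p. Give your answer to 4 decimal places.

p̂_MAP = 0.5172

Prior: Beta(6, 12).
Data: 10 successes in 13 trials (from the sequence). The binomial likelihood contributes p^10(1−p)^3, so the posterior is Beta(6+10, 12+3) = Beta(16, 15).
For Beta(a, b) with a, b > 1 the mode is (a−1)/(a+b−2) = 15/29 ≈ 0.5172.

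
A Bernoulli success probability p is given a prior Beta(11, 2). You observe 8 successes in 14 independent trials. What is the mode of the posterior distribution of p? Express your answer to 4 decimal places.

Prior: Beta(11, 2).
Data: 8 successes in 14 trials. The binomial likelihood contributes p^8(1−p)^6, so the posterior is Beta(11+8, 2+6) = Beta(19, 8).
For Beta(a, b) with a, b > 1 the mode is (a−1)/(a+b−2) = 18/25 ≈ 0.7200.

p̂_MAP = 0.7200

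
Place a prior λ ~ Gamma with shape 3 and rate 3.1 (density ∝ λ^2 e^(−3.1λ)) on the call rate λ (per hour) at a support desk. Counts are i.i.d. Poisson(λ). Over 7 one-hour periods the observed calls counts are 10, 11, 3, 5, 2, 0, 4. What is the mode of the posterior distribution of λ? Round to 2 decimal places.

Σxᵢ = 10+11+3+5+2+0+4 = 35, with n = 7.
Posterior ∝ λ^2e^(−3.1λ) · λ^35e^(−7λ) = λ^37e^(−10.1λ), i.e. Gamma(shape=38, rate=10.1).
The mode of a Gamma(a, b) with a ≥ 1 (shape–rate) is (a−1)/b = 37/10.1 ≈ 3.66.

λ̂_MAP = 3.66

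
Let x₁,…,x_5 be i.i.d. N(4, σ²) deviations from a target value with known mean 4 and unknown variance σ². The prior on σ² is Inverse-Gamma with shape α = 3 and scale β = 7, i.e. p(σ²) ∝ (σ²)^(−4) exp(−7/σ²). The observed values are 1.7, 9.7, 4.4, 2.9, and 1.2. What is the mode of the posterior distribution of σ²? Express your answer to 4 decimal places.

σ̂²_MAP = 4.6915

Sum of squared deviations about the known mean: SS = (1.7−4)² + (9.7−4)² + (4.4−4)² + (2.9−4)² + (1.2−4)² = 46.99.
The Normal likelihood contributes (σ²)^(−n/2) exp(−SS/(2σ²)), so the posterior is Inverse-Gamma(α + n/2, β + SS/2) = Inverse-Gamma(5.5, 30.495).
The mode of Inverse-Gamma(a, b) is b/(a+1) = 30.495/6.5 ≈ 4.6915.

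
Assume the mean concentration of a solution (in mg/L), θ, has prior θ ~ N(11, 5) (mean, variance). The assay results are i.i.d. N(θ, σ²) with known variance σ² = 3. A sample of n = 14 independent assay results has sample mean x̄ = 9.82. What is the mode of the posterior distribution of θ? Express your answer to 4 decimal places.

θ̂_MAP = 9.8685

n = 14, x̄ = 9.82.
For a Normal prior and Normal likelihood with known variance, the posterior is Normal; its mode equals its mean, the precision-weighted average.
Prior precision 1/σ₀² = 1/5 = 0.2; data precision n/σ² = 14/3.
θ̂ = (0.2·11 + (14/3)·9.82) / (0.2 + 14/3) = (3602/75)/(73/15) = 3602/365 ≈ 9.8685.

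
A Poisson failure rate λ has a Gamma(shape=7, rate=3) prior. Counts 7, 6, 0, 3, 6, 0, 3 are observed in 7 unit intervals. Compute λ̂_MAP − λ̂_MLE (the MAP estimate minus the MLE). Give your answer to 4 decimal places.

MAP − MLE = -0.4714

Σxᵢ = 25. Posterior is Gamma(32, 10); MAP = (32−1)/10 = 31/10 ≈ 3.10000.
MLE = x̄ = 25/7 ≈ 3.57143.
Difference = 31/10 − 25/7 = -33/70 ≈ -0.4714.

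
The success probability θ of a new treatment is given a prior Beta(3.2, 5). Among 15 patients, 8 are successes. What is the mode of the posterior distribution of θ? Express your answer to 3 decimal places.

Prior: Beta(3.2, 5).
Data: 8 successes in 15 trials. The binomial likelihood contributes θ^8(1−θ)^7, so the posterior is Beta(3.2+8, 5+7) = Beta(11.2, 12).
For Beta(a, b) with a, b > 1 the mode is (a−1)/(a+b−2) = 10.2/21.2 ≈ 0.481.

θ̂_MAP = 0.481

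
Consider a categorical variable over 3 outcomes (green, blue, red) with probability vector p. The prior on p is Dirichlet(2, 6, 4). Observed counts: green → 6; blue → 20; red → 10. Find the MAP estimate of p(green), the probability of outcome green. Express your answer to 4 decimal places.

MAP estimate of p(green) = 0.1556

The posterior is Dirichlet(αᵢ + nᵢ) = Dirichlet(8, 26, 14).
For a Dirichlet(a₁,…,a_K) with all aᵢ > 1, the mode has j-th component (aⱼ − 1)/(Σaᵢ − K).
Here Σaᵢ = 48 and K = 3, so p(green) = (8 − 1)/(48 − 3) = 7/45 ≈ 0.1556.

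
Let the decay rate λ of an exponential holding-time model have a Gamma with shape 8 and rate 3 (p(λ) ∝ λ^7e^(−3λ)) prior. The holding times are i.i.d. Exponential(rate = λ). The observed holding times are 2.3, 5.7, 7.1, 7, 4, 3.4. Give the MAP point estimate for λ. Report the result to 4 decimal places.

The Exponential(rate=λ) likelihood is ∝ λ^n e^(−λΣtᵢ). Here n = 6 and Σtᵢ = 2.3 + 5.7 + 7.1 + 7 + 4 + 3.4 = 29.5.
Posterior ∝ λ^7e^(−3λ) · λ^6e^(−29.5λ) = λ^13e^(−32.5λ), i.e. Gamma(14, 32.5).
Mode = (a−1)/b = 13/32.5 ≈ 0.4000.

λ̂_MAP = 0.4000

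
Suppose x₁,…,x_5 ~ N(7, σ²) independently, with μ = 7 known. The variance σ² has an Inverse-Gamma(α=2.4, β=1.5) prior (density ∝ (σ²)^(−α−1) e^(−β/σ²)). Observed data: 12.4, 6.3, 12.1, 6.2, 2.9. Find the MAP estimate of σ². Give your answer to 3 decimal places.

Sum of squared deviations about the known mean: SS = (12.4−7)² + (6.3−7)² + (12.1−7)² + (6.2−7)² + (2.9−7)² = 73.11.
The Normal likelihood contributes (σ²)^(−n/2) exp(−SS/(2σ²)), so the posterior is Inverse-Gamma(α + n/2, β + SS/2) = Inverse-Gamma(4.9, 38.055).
The mode of Inverse-Gamma(a, b) is b/(a+1) = 38.055/5.9 ≈ 6.450.

σ̂²_MAP = 6.450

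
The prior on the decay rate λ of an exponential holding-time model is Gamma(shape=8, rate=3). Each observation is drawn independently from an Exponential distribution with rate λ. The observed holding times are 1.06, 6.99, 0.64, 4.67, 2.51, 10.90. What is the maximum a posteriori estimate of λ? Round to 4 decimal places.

The Exponential(rate=λ) likelihood is ∝ λ^n e^(−λΣtᵢ). Here n = 6 and Σtᵢ = 1.06 + 6.99 + 0.64 + 4.67 + 2.51 + 10.90 = 26.77.
Posterior ∝ λ^7e^(−3λ) · λ^6e^(−26.77λ) = λ^13e^(−29.77λ), i.e. Gamma(14, 29.77).
Mode = (a−1)/b = 13/29.77 ≈ 0.4367.

λ̂_MAP = 0.4367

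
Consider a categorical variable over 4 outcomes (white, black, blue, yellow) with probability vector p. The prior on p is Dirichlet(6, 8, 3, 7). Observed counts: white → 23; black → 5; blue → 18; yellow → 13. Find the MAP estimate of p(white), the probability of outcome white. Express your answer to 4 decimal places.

MAP estimate of p(white) = 0.3544

The posterior is Dirichlet(αᵢ + nᵢ) = Dirichlet(29, 13, 21, 20).
For a Dirichlet(a₁,…,a_K) with all aᵢ > 1, the mode has j-th component (aⱼ − 1)/(Σaᵢ − K).
Here Σaᵢ = 83 and K = 4, so p(white) = (29 − 1)/(83 − 4) = 28/79 ≈ 0.3544.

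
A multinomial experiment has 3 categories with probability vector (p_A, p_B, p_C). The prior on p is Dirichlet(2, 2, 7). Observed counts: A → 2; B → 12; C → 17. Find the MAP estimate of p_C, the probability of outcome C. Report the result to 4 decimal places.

The posterior is Dirichlet(αᵢ + nᵢ) = Dirichlet(4, 14, 24).
For a Dirichlet(a₁,…,a_K) with all aᵢ > 1, the mode has j-th component (aⱼ − 1)/(Σaᵢ − K).
Here Σaᵢ = 42 and K = 3, so p_C = (24 − 1)/(42 − 3) = 23/39 ≈ 0.5897.

MAP estimate of p_C = 0.5897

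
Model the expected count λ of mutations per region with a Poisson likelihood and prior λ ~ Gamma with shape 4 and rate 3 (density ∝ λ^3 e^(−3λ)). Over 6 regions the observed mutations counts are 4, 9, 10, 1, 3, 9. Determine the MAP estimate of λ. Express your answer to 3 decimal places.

Σxᵢ = 4+9+10+1+3+9 = 36, with n = 6.
Posterior ∝ λ^3e^(−3λ) · λ^36e^(−6λ) = λ^39e^(−9λ), i.e. Gamma(shape=40, rate=9).
The mode of a Gamma(a, b) with a ≥ 1 (shape–rate) is (a−1)/b = 39/9 ≈ 4.333.

λ̂_MAP = 4.333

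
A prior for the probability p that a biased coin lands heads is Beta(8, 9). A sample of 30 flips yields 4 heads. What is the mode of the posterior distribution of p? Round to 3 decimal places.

Prior: Beta(8, 9).
Data: 4 successes in 30 trials. The binomial likelihood contributes p^4(1−p)^26, so the posterior is Beta(8+4, 9+26) = Beta(12, 35).
For Beta(a, b) with a, b > 1 the mode is (a−1)/(a+b−2) = 11/45 ≈ 0.244.

p̂_MAP = 0.244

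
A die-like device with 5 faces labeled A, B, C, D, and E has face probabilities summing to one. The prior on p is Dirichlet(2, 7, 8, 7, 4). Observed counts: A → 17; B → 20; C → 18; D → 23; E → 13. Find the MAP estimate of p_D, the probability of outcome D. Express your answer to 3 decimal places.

MAP estimate of p_D = 0.254

The posterior is Dirichlet(αᵢ + nᵢ) = Dirichlet(19, 27, 26, 30, 17).
For a Dirichlet(a₁,…,a_K) with all aᵢ > 1, the mode has j-th component (aⱼ − 1)/(Σaᵢ − K).
Here Σaᵢ = 119 and K = 5, so p_D = (30 − 1)/(119 − 5) = 29/114 ≈ 0.254.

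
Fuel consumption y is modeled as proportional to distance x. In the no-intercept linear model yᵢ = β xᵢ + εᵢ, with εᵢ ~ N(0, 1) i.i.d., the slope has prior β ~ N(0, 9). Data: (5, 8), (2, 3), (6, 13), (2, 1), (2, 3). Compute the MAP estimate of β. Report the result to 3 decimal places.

β̂_MAP = 1.805

log p(β | y) = −Σ(yᵢ − βxᵢ)²/(2·1) − β²/(2·9) + const.
Setting the derivative to zero: Σxᵢ(yᵢ − βxᵢ)/1 − β/9 = 0, so β = Σxᵢyᵢ / (Σxᵢ² + σ²/τ²).
Σxᵢyᵢ = 5·8 + 2·3 + 6·13 + 2·1 + 2·3 = 132; Σxᵢ² = 73; σ²/τ² = 1/9.
β̂_MAP = 132 / (73 + 1/9) = 132/(658/9) = 594/329 ≈ 1.805.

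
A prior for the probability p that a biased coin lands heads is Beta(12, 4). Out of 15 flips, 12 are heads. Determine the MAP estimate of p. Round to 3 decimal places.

Prior: Beta(12, 4).
Data: 12 successes in 15 trials. The binomial likelihood contributes p^12(1−p)^3, so the posterior is Beta(12+12, 4+3) = Beta(24, 7).
For Beta(a, b) with a, b > 1 the mode is (a−1)/(a+b−2) = 23/29 ≈ 0.793.

p̂_MAP = 0.793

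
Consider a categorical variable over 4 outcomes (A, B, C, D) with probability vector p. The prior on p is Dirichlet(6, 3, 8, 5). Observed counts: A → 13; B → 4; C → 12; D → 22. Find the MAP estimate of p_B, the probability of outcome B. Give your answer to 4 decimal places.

The posterior is Dirichlet(αᵢ + nᵢ) = Dirichlet(19, 7, 20, 27).
For a Dirichlet(a₁,…,a_K) with all aᵢ > 1, the mode has j-th component (aⱼ − 1)/(Σaᵢ − K).
Here Σaᵢ = 73 and K = 4, so p_B = (7 − 1)/(73 − 4) = 6/69 ≈ 0.0870.

MAP estimate of p_B = 0.0870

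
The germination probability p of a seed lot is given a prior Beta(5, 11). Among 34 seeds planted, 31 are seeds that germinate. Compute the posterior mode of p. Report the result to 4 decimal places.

p̂_MAP = 0.7292

Prior: Beta(5, 11).
Data: 31 successes in 34 trials. The binomial likelihood contributes p^31(1−p)^3, so the posterior is Beta(5+31, 11+3) = Beta(36, 14).
For Beta(a, b) with a, b > 1 the mode is (a−1)/(a+b−2) = 35/48 ≈ 0.7292.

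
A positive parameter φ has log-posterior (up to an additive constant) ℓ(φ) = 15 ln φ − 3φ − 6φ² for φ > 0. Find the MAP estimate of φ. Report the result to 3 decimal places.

ℓ'(φ) = 15/φ − 3 − 12φ. Setting this to zero and multiplying by φ: 12φ² + 3φ − 15 = 0.
φ = (−3 + √(3² + 4·12·15)) / (2·12) = (−3 + √729) / 24 = (−3 + 27)/24 = 1.
ℓ''(φ) = −15/φ² − 12 < 0, confirming a maximum.

φ̂_MAP = 1.000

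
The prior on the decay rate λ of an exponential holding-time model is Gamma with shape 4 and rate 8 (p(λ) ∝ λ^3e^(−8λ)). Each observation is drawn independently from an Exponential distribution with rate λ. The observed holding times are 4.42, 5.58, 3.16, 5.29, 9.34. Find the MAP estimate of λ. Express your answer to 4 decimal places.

λ̂_MAP = 0.2235

The Exponential(rate=λ) likelihood is ∝ λ^n e^(−λΣtᵢ). Here n = 5 and Σtᵢ = 4.42 + 5.58 + 3.16 + 5.29 + 9.34 = 27.79.
Posterior ∝ λ^3e^(−8λ) · λ^5e^(−27.79λ) = λ^8e^(−35.79λ), i.e. Gamma(9, 35.79).
Mode = (a−1)/b = 8/35.79 ≈ 0.2235.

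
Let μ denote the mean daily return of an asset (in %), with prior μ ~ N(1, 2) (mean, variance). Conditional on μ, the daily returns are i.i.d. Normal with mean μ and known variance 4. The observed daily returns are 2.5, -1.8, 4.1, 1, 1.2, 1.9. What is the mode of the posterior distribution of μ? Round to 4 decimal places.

n = 6; x̄ = (2.5 + (-1.8) + 4.1 + 1 + 1.2 + 1.9)/6 = 8.9/6 = 89/60 ≈ 1.4833.
For a Normal prior and Normal likelihood with known variance, the posterior is Normal; its mode equals its mean, the precision-weighted average.
Prior precision 1/σ₀² = 1/2 = 0.5; data precision n/σ² = 6/4 = 1.5.
μ̂ = (0.5·1 + 1.5·(89/60)) / (0.5 + 1.5) = 2.725/2 = 1.3625.

μ̂_MAP = 1.3625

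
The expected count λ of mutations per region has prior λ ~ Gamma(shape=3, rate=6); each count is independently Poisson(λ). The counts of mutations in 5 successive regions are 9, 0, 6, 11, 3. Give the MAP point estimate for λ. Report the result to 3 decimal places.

Σxᵢ = 9+0+6+11+3 = 29, with n = 5.
Posterior ∝ λ^2e^(−6λ) · λ^29e^(−5λ) = λ^31e^(−11λ), i.e. Gamma(shape=32, rate=11).
The mode of a Gamma(a, b) with a ≥ 1 (shape–rate) is (a−1)/b = 31/11 ≈ 2.818.

λ̂_MAP = 2.818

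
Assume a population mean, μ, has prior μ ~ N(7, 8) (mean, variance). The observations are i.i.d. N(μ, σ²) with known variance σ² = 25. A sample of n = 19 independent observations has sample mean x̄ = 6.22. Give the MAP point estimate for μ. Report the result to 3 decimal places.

μ̂_MAP = 6.330

n = 19, x̄ = 6.22.
For a Normal prior and Normal likelihood with known variance, the posterior is Normal; its mode equals its mean, the precision-weighted average.
Prior precision 1/σ₀² = 1/8 = 0.125; data precision n/σ² = 19/25 = 0.76.
μ̂ = (0.125·7 + 0.76·6.22) / (0.125 + 0.76) = 5.6022/0.885 = 9337/1475 ≈ 6.330.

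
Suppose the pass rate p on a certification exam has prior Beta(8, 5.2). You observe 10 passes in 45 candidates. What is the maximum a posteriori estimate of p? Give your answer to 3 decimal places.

Prior: Beta(8, 5.2).
Data: 10 successes in 45 trials. The binomial likelihood contributes p^10(1−p)^35, so the posterior is Beta(8+10, 5.2+35) = Beta(18, 40.2).
For Beta(a, b) with a, b > 1 the mode is (a−1)/(a+b−2) = 17/56.2 ≈ 0.302.

p̂_MAP = 0.302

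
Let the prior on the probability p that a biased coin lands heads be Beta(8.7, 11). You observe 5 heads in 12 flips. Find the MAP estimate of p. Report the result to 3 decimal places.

p̂_MAP = 0.428

Prior: Beta(8.7, 11).
Data: 5 successes in 12 trials. The binomial likelihood contributes p^5(1−p)^7, so the posterior is Beta(8.7+5, 11+7) = Beta(13.7, 18).
For Beta(a, b) with a, b > 1 the mode is (a−1)/(a+b−2) = 12.7/29.7 ≈ 0.428.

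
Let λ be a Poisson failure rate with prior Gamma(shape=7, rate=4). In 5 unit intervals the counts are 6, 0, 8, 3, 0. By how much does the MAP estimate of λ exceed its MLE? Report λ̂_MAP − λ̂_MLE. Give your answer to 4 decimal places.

MAP − MLE = -0.8444

Σxᵢ = 17. Posterior is Gamma(24, 9); MAP = (24−1)/9 = 23/9 ≈ 2.55556.
MLE = x̄ = 17/5 ≈ 3.40000.
Difference = 23/9 − 17/5 = -38/45 ≈ -0.8444.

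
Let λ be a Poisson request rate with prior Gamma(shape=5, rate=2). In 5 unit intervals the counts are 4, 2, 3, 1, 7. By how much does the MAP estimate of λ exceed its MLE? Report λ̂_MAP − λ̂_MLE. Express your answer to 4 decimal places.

MAP − MLE = -0.4000

Σxᵢ = 17. Posterior is Gamma(22, 7); MAP = (22−1)/7 = 21/7 ≈ 3.00000.
MLE = x̄ = 17/5 ≈ 3.40000.
Difference = 21/7 − 17/5 = -2/5 ≈ -0.4000.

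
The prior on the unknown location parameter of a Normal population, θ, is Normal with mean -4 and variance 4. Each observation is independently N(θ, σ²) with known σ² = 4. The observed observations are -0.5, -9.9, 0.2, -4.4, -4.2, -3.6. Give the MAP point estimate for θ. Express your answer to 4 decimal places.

n = 6; x̄ = ((-0.5) + (-9.9) + 0.2 + (-4.4) + (-4.2) + (-3.6))/6 = -22.4/6 = -56/15 ≈ -3.7333.
For a Normal prior and Normal likelihood with known variance, the posterior is Normal; its mode equals its mean, the precision-weighted average.
Prior precision 1/σ₀² = 1/4 = 0.25; data precision n/σ² = 6/4 = 1.5.
θ̂ = (0.25·(-4) + 1.5·(-56/15)) / (0.25 + 1.5) = (-6.6)/1.75 = -132/35 ≈ -3.7714.

θ̂_MAP = -3.7714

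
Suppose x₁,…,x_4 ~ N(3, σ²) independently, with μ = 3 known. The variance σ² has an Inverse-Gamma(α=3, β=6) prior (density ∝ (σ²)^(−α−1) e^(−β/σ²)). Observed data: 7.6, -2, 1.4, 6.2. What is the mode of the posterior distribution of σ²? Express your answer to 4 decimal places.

Sum of squared deviations about the known mean: SS = (7.6−3)² + (-2−3)² + (1.4−3)² + (6.2−3)² = 58.96.
The Normal likelihood contributes (σ²)^(−n/2) exp(−SS/(2σ²)), so the posterior is Inverse-Gamma(α + n/2, β + SS/2) = Inverse-Gamma(5, 35.48).
The mode of Inverse-Gamma(a, b) is b/(a+1) = 35.48/6 ≈ 5.9133.

σ̂²_MAP = 5.9133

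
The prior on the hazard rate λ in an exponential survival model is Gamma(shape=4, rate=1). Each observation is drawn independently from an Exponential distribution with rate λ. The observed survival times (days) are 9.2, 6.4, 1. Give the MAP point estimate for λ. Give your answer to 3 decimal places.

The Exponential(rate=λ) likelihood is ∝ λ^n e^(−λΣtᵢ). Here n = 3 and Σtᵢ = 9.2 + 6.4 + 1 = 16.6.
Posterior ∝ λ^3e^(−1λ) · λ^3e^(−16.6λ) = λ^6e^(−17.6λ), i.e. Gamma(7, 17.6).
Mode = (a−1)/b = 6/17.6 ≈ 0.341.

λ̂_MAP = 0.341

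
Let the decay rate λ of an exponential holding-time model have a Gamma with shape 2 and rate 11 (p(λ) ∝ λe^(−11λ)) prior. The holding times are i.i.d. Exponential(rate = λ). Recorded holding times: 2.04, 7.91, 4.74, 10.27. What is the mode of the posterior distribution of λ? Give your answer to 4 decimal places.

λ̂_MAP = 0.1390

The Exponential(rate=λ) likelihood is ∝ λ^n e^(−λΣtᵢ). Here n = 4 and Σtᵢ = 2.04 + 7.91 + 4.74 + 10.27 = 24.96.
Posterior ∝ λe^(−11λ) · λ^4e^(−24.96λ) = λ^5e^(−35.96λ), i.e. Gamma(6, 35.96).
Mode = (a−1)/b = 5/35.96 ≈ 0.1390.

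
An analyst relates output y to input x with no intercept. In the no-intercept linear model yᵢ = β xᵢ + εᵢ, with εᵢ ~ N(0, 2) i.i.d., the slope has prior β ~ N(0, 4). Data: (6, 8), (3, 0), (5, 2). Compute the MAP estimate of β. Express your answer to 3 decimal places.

β̂_MAP = 0.823

log p(β | y) = −Σ(yᵢ − βxᵢ)²/(2·2) − β²/(2·4) + const.
Setting the derivative to zero: Σxᵢ(yᵢ − βxᵢ)/2 − β/4 = 0, so β = Σxᵢyᵢ / (Σxᵢ² + σ²/τ²).
Σxᵢyᵢ = 6·8 + 3·0 + 5·2 = 58; Σxᵢ² = 70; σ²/τ² = 0.5.
β̂_MAP = 58 / (70 + 0.5) = 58/70.5 ≈ 0.823.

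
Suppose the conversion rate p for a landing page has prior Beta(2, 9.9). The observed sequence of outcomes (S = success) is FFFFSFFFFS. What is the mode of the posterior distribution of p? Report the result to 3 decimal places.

p̂_MAP = 0.151

Prior: Beta(2, 9.9).
Data: 2 successes in 10 trials (from the sequence). The binomial likelihood contributes p^2(1−p)^8, so the posterior is Beta(2+2, 9.9+8) = Beta(4, 17.9).
For Beta(a, b) with a, b > 1 the mode is (a−1)/(a+b−2) = 3/19.9 ≈ 0.151.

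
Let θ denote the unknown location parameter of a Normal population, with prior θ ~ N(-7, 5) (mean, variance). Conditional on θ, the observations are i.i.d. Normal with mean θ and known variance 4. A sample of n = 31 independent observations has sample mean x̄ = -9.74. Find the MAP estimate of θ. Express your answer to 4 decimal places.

n = 31, x̄ = -9.74.
For a Normal prior and Normal likelihood with known variance, the posterior is Normal; its mode equals its mean, the precision-weighted average.
Prior precision 1/σ₀² = 1/5 = 0.2; data precision n/σ² = 31/4 = 7.75.
θ̂ = (0.2·(-7) + 7.75·(-9.74)) / (0.2 + 7.75) = (-76.885)/7.95 = -15377/1590 ≈ -9.6711.

θ̂_MAP = -9.6711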